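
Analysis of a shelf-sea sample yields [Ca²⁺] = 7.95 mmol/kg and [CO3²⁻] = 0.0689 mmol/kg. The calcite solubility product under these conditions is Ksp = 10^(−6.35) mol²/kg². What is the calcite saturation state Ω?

Ksp = 10^(−6.35) = 4.467×10^-7
Ω = [Ca²⁺][CO3²⁻]/Ksp = (7.95×10^-3)(0.0689×10^-3) / 4.467×10^-7 = 1.23

Ω = 1.23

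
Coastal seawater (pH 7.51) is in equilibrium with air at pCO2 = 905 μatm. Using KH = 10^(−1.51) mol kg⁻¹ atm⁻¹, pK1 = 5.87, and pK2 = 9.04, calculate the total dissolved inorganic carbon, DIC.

DIC = 1.28 mmol/kg

[CO2*] = KH · pCO2 = 10^(−1.51) × 905×10^-6 = 2.797×10^-5 mol/kg
α₀ = 1/(1 + K1/[H⁺] + K1K2/[H⁺]²) = 1/(1 + 10^+1.64 + 10^+0.11) = 0.02177
DIC = [CO2*]/α₀ = 2.797×10^-5 / 0.02177 = 1.28 mmol/kg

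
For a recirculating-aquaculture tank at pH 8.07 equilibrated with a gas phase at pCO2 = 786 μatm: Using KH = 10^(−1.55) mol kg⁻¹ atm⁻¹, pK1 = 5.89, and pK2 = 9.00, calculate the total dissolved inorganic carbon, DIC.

[CO2*] = KH · pCO2 = 10^(−1.55) × 786×10^-6 = 2.215×10^-5 mol/kg
α₀ = 1/(1 + K1/[H⁺] + K1K2/[H⁺]²) = 1/(1 + 10^+2.18 + 10^+1.25) = 0.005878
DIC = [CO2*]/α₀ = 2.215×10^-5 / 0.005878 = 3.77 mmol/kg

DIC = 3.77 mmol/kg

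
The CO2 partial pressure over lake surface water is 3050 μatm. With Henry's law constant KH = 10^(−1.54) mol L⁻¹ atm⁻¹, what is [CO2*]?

[CO2*] = 88.0 μmol/L

KH = 10^(−1.54) = 2.884×10^-2 mol L⁻¹ atm⁻¹
[CO2*] = KH · pCO2 = 2.884×10^-2 × 3050×10^-6 atm = 8.80×10^-5 mol/L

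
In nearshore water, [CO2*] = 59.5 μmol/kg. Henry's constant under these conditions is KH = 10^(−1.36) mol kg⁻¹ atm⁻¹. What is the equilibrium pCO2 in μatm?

pCO2 = 1360 μatm

KH = 10^(−1.36) = 4.365×10^-2 mol kg⁻¹ atm⁻¹
pCO2 = [CO2*]/KH = 59.5×10^-6 / 4.365×10^-2 = 1.36×10^-3 atm = 1360 μatm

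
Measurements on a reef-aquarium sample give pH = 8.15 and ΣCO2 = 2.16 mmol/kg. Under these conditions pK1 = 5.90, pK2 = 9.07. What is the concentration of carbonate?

α₂ = 1 / (1 + [H⁺]/K2 + [H⁺]²/(K1K2)) = 1 / (1 + 10^+0.92 + 10^-1.33)
   = 1 / (1 + 8.3176 + 0.046774) = 1/9.3644 = 0.1068
[CO3²⁻] = α₂ × DIC = 0.1068 × 2.16 = 0.231 mmol/kg

[CO3²⁻] = 0.231 mmol/kg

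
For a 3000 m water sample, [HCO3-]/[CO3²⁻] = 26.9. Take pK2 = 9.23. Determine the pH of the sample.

pH = 7.80

From K2 = [H⁺][CO3²⁻]/[HCO3-]:  pH = pK2 − log₁₀([HCO3-]/[CO3²⁻])
log₁₀(26.9) = +1.430
pH = 9.23 − (+1.430) = 7.80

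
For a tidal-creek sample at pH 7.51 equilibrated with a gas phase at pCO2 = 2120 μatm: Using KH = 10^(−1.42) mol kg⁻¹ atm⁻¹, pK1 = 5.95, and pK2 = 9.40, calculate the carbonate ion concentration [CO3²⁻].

[CO2*] = KH · pCO2 = 10^(−1.42) × 2120×10^-6 = 8.060×10^-5 mol/kg
α₀ = 1/(1 + K1/[H⁺] + K1K2/[H⁺]²) = 1/(1 + 10^+1.56 + 10^-0.33) = 0.02647
DIC = [CO2*]/α₀ = 8.060×10^-5 / 0.02647 = 3.045 mmol/kg
[CO3²⁻] = α₂·DIC; α₂ = 0.01238, so [CO3²⁻] = 0.01238 × 3.045 = 0.0377 mmol/kg

[CO3²⁻] = 0.0377 mmol/kg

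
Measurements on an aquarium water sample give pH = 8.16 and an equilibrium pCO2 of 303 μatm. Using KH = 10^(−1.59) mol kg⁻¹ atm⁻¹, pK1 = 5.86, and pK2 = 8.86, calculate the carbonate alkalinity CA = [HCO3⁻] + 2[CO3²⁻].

CA = 2.17 mmol/kg

[CO2*] = KH · pCO2 = 10^(−1.59) × 303×10^-6 = 7.788×10^-6 mol/kg
α₀ = 1/(1 + K1/[H⁺] + K1K2/[H⁺]²) = 1/(1 + 10^+2.30 + 10^+1.60) = 0.004161
DIC = [CO2*]/α₀ = 7.788×10^-6 / 0.004161 = 1.872 mmol/kg
CA = (α₁ + 2α₂)·DIC = (0.8302 + 2×0.1656) × 1.872 = 2.17 mmol/kg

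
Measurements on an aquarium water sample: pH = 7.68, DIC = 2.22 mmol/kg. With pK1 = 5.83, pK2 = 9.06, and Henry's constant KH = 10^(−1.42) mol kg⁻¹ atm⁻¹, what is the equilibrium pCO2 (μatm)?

α₀ = 1 / (1 + K1/[H⁺] + K1K2/[H⁺]²) = 1 / (1 + 10^+1.85 + 10^+0.47)
   = 1 / (1 + 70.795 + 2.9512) = 1/74.746 = 0.01338
[CO2*] = α₀ × DIC = 0.01338 × 2.22 = 0.02970 mmol/kg
pCO2 = [CO2*]/KH = 2.970×10^-5 / 3.802×10^-2 = 781 μatm

pCO2 = 781 μatm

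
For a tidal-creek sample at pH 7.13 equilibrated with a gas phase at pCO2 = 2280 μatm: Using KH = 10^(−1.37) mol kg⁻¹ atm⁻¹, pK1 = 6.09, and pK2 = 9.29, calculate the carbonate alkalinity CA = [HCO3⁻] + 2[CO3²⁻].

CA = 1.08 mmol/kg

[CO2*] = KH · pCO2 = 10^(−1.37) × 2280×10^-6 = 9.726×10^-5 mol/kg
α₀ = 1/(1 + K1/[H⁺] + K1K2/[H⁺]²) = 1/(1 + 10^+1.04 + 10^-1.12) = 0.08305
DIC = [CO2*]/α₀ = 9.726×10^-5 / 0.08305 = 1.171 mmol/kg
CA = (α₁ + 2α₂)·DIC = (0.9106 + 2×0.006300) × 1.171 = 1.08 mmol/kg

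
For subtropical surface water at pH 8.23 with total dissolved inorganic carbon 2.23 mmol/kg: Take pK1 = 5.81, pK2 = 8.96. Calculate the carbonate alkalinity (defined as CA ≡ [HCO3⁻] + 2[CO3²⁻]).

CA = [HCO3⁻] + 2[CO3²⁻] = (α₁ + 2α₂)·DIC
At pH 8.23: [H⁺]/K1 = 10^-2.42 = 0.0038019, K2/[H⁺] = 10^-0.73 = 0.18621
α₁ = 1/(1 + 0.0038019 + 0.18621) = 1/1.1900 = 0.8403; α₂ = α₁·K2/[H⁺] = 0.1565
α₁ + 2α₂ = 1.1533
CA = 1.1533 × 2.23 = 2.57 mmol/kg

CA = 2.57 mmol/kg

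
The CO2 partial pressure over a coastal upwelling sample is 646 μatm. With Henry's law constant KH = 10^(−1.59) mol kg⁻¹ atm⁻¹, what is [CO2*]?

[CO2*] = 16.6 μmol/kg

KH = 10^(−1.59) = 2.570×10^-2 mol kg⁻¹ atm⁻¹
[CO2*] = KH · pCO2 = 2.570×10^-2 × 646×10^-6 atm = 1.66×10^-5 mol/kg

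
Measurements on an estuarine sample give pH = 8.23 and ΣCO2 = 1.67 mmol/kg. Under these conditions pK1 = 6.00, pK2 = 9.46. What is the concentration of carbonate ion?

[CO3²⁻] = 0.0924 mmol/kg

α₂ = 1 / (1 + [H⁺]/K2 + [H⁺]²/(K1K2)) = 1 / (1 + 10^+1.23 + 10^-1.00)
   = 1 / (1 + 16.982 + 0.10000) = 1/18.082 = 0.05530
[CO3²⁻] = α₂ × DIC = 0.05530 × 1.67 = 0.0924 mmol/kg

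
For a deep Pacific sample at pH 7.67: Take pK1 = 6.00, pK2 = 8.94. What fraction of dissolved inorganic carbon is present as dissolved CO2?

α₀ = 0.0199

α₀ = 1 / (1 + K1/[H⁺] + K1K2/[H⁺]²) = 1 / (1 + 10^+1.67 + 10^+0.40)
   = 1 / (1 + 46.774 + 2.5119) = 1/50.285 = 0.01989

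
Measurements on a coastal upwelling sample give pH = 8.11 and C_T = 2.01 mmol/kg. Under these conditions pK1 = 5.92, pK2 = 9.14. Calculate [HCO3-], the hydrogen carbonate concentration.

[HCO3⁻] = 1.83 mmol/kg

α₁ = 1 / (1 + [H⁺]/K1 + K2/[H⁺]) = 1 / (1 + 10^-2.19 + 10^-1.03)
   = 1 / (1 + 0.0064565 + 0.093325) = 1/1.0998 = 0.9093
[HCO3⁻] = α₁ × DIC = 0.9093 × 2.01 = 1.83 mmol/kg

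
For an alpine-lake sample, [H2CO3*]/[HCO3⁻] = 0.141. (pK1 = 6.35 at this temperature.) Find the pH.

From K1 = [H⁺][HCO3⁻]/[H2CO3*]:  pH = pK1 − log₁₀([H2CO3*]/[HCO3⁻])
log₁₀(0.141) = -0.851
pH = 6.35 − (-0.851) = 7.20

pH = 7.20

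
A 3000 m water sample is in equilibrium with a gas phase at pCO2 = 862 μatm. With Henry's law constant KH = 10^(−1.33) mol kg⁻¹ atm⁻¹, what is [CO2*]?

KH = 10^(−1.33) = 4.677×10^-2 mol kg⁻¹ atm⁻¹
[CO2*] = KH · pCO2 = 4.677×10^-2 × 862×10^-6 atm = 4.03×10^-5 mol/kg

[CO2*] = 40.3 μmol/kg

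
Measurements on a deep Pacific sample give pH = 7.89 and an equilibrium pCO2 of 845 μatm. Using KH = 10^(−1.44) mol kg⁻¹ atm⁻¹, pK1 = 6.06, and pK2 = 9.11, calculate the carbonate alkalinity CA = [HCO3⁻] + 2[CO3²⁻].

[CO2*] = KH · pCO2 = 10^(−1.44) × 845×10^-6 = 3.068×10^-5 mol/kg
α₀ = 1/(1 + K1/[H⁺] + K1K2/[H⁺]²) = 1/(1 + 10^+1.83 + 10^+0.61) = 0.01376
DIC = [CO2*]/α₀ = 3.068×10^-5 / 0.01376 = 2.230 mmol/kg
CA = (α₁ + 2α₂)·DIC = (0.9302 + 2×0.05605) × 2.230 = 2.32 mmol/kg

CA = 2.32 mmol/kg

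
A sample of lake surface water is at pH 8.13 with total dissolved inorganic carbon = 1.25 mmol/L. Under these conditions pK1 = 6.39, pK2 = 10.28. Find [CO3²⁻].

[CO3²⁻] = 8.63 μmol/L

α₂ = 1 / (1 + [H⁺]/K2 + [H⁺]²/(K1K2)) = 1 / (1 + 10^+2.15 + 10^+0.41)
   = 1 / (1 + 141.25 + 2.5704) = 1/144.82 = 0.006905
[CO3²⁻] = α₂ × DIC = 0.006905 × 1.25 = 0.00863 mmol/L = 8.63 μmol/L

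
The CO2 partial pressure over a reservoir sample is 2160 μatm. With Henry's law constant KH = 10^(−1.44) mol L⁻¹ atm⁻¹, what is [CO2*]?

[CO2*] = 78.4 μmol/L

KH = 10^(−1.44) = 3.631×10^-2 mol L⁻¹ atm⁻¹
[CO2*] = KH · pCO2 = 3.631×10^-2 × 2160×10^-6 atm = 7.84×10^-5 mol/L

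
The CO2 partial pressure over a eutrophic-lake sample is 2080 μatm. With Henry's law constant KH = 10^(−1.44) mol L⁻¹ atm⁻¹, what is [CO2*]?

KH = 10^(−1.44) = 3.631×10^-2 mol L⁻¹ atm⁻¹
[CO2*] = KH · pCO2 = 3.631×10^-2 × 2080×10^-6 atm = 7.55×10^-5 mol/L

[CO2*] = 75.5 μmol/L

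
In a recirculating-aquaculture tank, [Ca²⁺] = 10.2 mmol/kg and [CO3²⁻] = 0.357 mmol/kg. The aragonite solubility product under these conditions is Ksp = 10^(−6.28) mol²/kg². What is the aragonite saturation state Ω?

Ksp = 10^(−6.28) = 5.248×10^-7
Ω = [Ca²⁺][CO3²⁻]/Ksp = (10.2×10^-3)(0.357×10^-3) / 5.248×10^-7 = 6.94

Ω = 6.94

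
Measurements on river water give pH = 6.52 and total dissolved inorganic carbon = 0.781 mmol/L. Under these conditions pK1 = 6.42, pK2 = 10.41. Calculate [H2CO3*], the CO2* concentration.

[CO2*] = 0.346 mmol/L

α₀ = 1 / (1 + K1/[H⁺] + K1K2/[H⁺]²) = 1 / (1 + 10^+0.10 + 10^-3.79)
   = 1 / (1 + 1.2589 + 0.00016218) = 1/2.2591 = 0.4427
[CO2*] = α₀ × DIC = 0.4427 × 0.781 = 0.346 mmol/L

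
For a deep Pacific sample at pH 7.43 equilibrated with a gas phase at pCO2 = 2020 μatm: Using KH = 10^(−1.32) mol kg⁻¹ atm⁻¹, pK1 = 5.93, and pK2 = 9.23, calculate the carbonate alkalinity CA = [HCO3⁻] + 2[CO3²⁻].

[CO2*] = KH · pCO2 = 10^(−1.32) × 2020×10^-6 = 9.668×10^-5 mol/kg
α₀ = 1/(1 + K1/[H⁺] + K1K2/[H⁺]²) = 1/(1 + 10^+1.50 + 10^-0.30) = 0.03019
DIC = [CO2*]/α₀ = 9.668×10^-5 / 0.03019 = 3.203 mmol/kg
CA = (α₁ + 2α₂)·DIC = (0.9547 + 2×0.01513) × 3.203 = 3.15 mmol/kg

CA = 3.15 mmol/kg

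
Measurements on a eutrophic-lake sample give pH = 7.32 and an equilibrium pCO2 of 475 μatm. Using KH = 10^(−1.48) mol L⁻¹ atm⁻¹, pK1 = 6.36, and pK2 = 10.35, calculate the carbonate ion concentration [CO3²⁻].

[CO2*] = KH · pCO2 = 10^(−1.48) × 475×10^-6 = 1.573×10^-5 mol/L
α₀ = 1/(1 + K1/[H⁺] + K1K2/[H⁺]²) = 1/(1 + 10^+0.96 + 10^-2.07) = 0.09873
DIC = [CO2*]/α₀ = 1.573×10^-5 / 0.09873 = 0.1593 mmol/L
[CO3²⁻] = α₂·DIC; α₂ = 0.0008403, so [CO3²⁻] = 0.0008403 × 0.1593 = 0.000134 mmol/L = 0.134 μmol/L

[CO3²⁻] = 0.134 μmol/L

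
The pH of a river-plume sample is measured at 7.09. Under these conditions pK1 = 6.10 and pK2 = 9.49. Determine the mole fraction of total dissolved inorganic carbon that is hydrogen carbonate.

α₁ = 0.904

α₁ = 1 / (1 + [H⁺]/K1 + K2/[H⁺]) = 1 / (1 + 10^-0.99 + 10^-2.40)
   = 1 / (1 + 0.10233 + 0.0039811) = 1/1.1063 = 0.9039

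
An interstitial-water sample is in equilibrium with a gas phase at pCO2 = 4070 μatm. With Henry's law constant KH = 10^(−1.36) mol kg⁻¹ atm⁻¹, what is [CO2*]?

KH = 10^(−1.36) = 4.365×10^-2 mol kg⁻¹ atm⁻¹
[CO2*] = KH · pCO2 = 4.365×10^-2 × 4070×10^-6 atm = 1.78×10^-4 mol/kg

[CO2*] = 178 μmol/kg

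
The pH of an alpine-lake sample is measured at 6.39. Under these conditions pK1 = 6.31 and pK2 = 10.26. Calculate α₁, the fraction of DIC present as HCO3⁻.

α₁ = 1 / (1 + [H⁺]/K1 + K2/[H⁺]) = 1 / (1 + 10^-0.08 + 10^-3.87)
   = 1 / (1 + 0.83176 + 0.00013490) = 1/1.8319 = 0.5459

α₁ = 0.546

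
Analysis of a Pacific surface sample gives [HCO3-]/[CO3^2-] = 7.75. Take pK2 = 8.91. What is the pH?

pH = 8.02

From K2 = [H⁺][CO3^2-]/[HCO3-]:  pH = pK2 − log₁₀([HCO3-]/[CO3^2-])
log₁₀(7.75) = +0.889
pH = 8.91 − (+0.889) = 8.02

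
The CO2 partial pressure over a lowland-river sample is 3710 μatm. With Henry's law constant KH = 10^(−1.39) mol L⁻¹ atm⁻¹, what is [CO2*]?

[CO2*] = 151 μmol/L

KH = 10^(−1.39) = 4.074×10^-2 mol L⁻¹ atm⁻¹
[CO2*] = KH · pCO2 = 4.074×10^-2 × 3710×10^-6 atm = 1.51×10^-4 mol/L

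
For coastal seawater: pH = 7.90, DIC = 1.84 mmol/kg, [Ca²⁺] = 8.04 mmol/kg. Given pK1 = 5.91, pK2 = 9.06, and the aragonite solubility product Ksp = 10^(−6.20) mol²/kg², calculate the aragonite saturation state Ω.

α₂ = 1 / (1 + [H⁺]/K2 + [H⁺]²/(K1K2)) = 1 / (1 + 10^+1.16 + 10^-0.83)
   = 1 / (1 + 14.454 + 0.14791) = 1/15.602 = 0.06409
[CO3²⁻] = α₂ × DIC = 0.06409 × 1.84 = 0.1179 mmol/kg
Ksp = 10^(−6.20) = 6.310×10^-7
Ω = [Ca²⁺][CO3²⁻]/Ksp = (8.04×10^-3)(1.179×10^-4) / 6.310×10^-7 = 1.50

Ω = 1.50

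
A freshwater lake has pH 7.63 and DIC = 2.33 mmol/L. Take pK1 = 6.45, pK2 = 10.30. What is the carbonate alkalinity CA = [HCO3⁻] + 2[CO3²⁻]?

CA = [HCO3⁻] + 2[CO3²⁻] = (α₁ + 2α₂)·DIC
At pH 7.63: [H⁺]/K1 = 10^-1.18 = 0.066069, K2/[H⁺] = 10^-2.67 = 0.0021380
α₁ = 1/(1 + 0.066069 + 0.0021380) = 1/1.0682 = 0.9361; α₂ = α₁·K2/[H⁺] = 0.002001
α₁ + 2α₂ = 0.9402
CA = 0.9402 × 2.33 = 2.19 mmol/L

CA = 2.19 mmol/L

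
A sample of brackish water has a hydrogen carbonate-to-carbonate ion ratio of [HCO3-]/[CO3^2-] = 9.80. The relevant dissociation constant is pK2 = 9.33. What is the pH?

From K2 = [H⁺][CO3^2-]/[HCO3-]:  pH = pK2 − log₁₀([HCO3-]/[CO3^2-])
log₁₀(9.80) = +0.991
pH = 9.33 − (+0.991) = 8.34

pH = 8.34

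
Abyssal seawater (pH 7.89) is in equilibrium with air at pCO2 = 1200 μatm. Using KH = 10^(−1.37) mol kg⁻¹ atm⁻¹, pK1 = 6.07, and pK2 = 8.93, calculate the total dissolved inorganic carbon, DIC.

[CO2*] = KH · pCO2 = 10^(−1.37) × 1200×10^-6 = 5.119×10^-5 mol/kg
α₀ = 1/(1 + K1/[H⁺] + K1K2/[H⁺]²) = 1/(1 + 10^+1.82 + 10^+0.78) = 0.01368
DIC = [CO2*]/α₀ = 5.119×10^-5 / 0.01368 = 3.74 mmol/kg

DIC = 3.74 mmol/kg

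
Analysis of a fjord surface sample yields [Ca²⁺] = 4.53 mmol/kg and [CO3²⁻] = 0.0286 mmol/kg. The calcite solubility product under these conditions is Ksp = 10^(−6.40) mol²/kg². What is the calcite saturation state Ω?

Ksp = 10^(−6.40) = 3.981×10^-7
Ω = [Ca²⁺][CO3²⁻]/Ksp = (4.53×10^-3)(0.0286×10^-3) / 3.981×10^-7 = 0.325

Ω = 0.325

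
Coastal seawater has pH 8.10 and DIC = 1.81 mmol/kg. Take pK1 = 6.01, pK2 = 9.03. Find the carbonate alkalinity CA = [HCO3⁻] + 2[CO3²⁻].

CA = 1.99 mmol/kg

CA = [HCO3⁻] + 2[CO3²⁻] = (α₁ + 2α₂)·DIC
At pH 8.10: [H⁺]/K1 = 10^-2.09 = 0.0081283, K2/[H⁺] = 10^-0.93 = 0.11749
α₁ = 1/(1 + 0.0081283 + 0.11749) = 1/1.1256 = 0.8884; α₂ = α₁·K2/[H⁺] = 0.1044
α₁ + 2α₂ = 1.0972
CA = 1.0972 × 1.81 = 1.99 mmol/kg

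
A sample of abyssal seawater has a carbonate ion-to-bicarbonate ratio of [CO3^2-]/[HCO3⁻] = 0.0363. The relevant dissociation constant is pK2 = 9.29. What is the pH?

pH = 7.85

From K2 = [H⁺][CO3^2-]/[HCO3⁻]:  pH = pK2 + log₁₀([CO3^2-]/[HCO3⁻])
log₁₀(0.0363) = -1.440
pH = 9.29 + (-1.440) = 7.85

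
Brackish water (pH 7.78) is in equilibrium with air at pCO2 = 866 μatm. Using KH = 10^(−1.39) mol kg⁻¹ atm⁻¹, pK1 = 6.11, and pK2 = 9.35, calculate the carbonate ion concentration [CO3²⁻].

[CO3²⁻] = 0.0444 mmol/kg

[CO2*] = KH · pCO2 = 10^(−1.39) × 866×10^-6 = 3.528×10^-5 mol/kg
α₀ = 1/(1 + K1/[H⁺] + K1K2/[H⁺]²) = 1/(1 + 10^+1.67 + 10^+0.10) = 0.02039
DIC = [CO2*]/α₀ = 3.528×10^-5 / 0.02039 = 1.730 mmol/kg
[CO3²⁻] = α₂·DIC; α₂ = 0.02568, so [CO3²⁻] = 0.02568 × 1.730 = 0.0444 mmol/kg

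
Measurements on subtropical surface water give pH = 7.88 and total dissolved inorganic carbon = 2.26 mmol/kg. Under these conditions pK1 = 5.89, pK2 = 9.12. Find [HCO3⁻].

α₁ = 1 / (1 + [H⁺]/K1 + K2/[H⁺]) = 1 / (1 + 10^-1.99 + 10^-1.24)
   = 1 / (1 + 0.010233 + 0.057544) = 1/1.0678 = 0.9365
[HCO3⁻] = α₁ × DIC = 0.9365 × 2.26 = 2.12 mmol/kg

[HCO3⁻] = 2.12 mmol/kg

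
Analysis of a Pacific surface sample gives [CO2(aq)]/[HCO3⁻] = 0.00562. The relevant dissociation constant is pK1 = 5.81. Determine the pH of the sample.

From K1 = [H⁺][HCO3⁻]/[CO2(aq)]:  pH = pK1 − log₁₀([CO2(aq)]/[HCO3⁻])
log₁₀(0.00562) = -2.250
pH = 5.81 − (-2.250) = 8.06

pH = 8.06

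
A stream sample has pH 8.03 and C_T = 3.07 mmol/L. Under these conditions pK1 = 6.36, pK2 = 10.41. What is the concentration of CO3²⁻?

[CO3²⁻] = 12.5 μmol/L

α₂ = 1 / (1 + [H⁺]/K2 + [H⁺]²/(K1K2)) = 1 / (1 + 10^+2.38 + 10^+0.71)
   = 1 / (1 + 239.88 + 5.1286) = 1/246.01 = 0.004065
[CO3²⁻] = α₂ × DIC = 0.004065 × 3.07 = 0.0125 mmol/L = 12.5 μmol/L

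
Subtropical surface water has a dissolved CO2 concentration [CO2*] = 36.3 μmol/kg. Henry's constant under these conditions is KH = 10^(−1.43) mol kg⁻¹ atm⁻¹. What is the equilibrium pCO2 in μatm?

pCO2 = 977 μatm

KH = 10^(−1.43) = 3.715×10^-2 mol kg⁻¹ atm⁻¹
pCO2 = [CO2*]/KH = 36.3×10^-6 / 3.715×10^-2 = 9.77×10^-4 atm = 977 μatm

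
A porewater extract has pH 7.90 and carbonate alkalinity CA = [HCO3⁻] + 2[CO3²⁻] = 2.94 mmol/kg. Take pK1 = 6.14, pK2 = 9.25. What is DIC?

DIC = 2.87 mmol/kg

CA = [HCO3⁻] + 2[CO3²⁻] = (α₁ + 2α₂)·DIC
At pH 7.90: [H⁺]/K1 = 10^-1.76 = 0.017378, K2/[H⁺] = 10^-1.35 = 0.044668
α₁ = 1/(1 + 0.017378 + 0.044668) = 1/1.0620 = 0.9416; α₂ = α₁·K2/[H⁺] = 0.04206
α₁ + 2α₂ = 1.0257
DIC = CA / (α₁ + 2α₂) = 2.94 / 1.0257 = 2.87 mmol/kg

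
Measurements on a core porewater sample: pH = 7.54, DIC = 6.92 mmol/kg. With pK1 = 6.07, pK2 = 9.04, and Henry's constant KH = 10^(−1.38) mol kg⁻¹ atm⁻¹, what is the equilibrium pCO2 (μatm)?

α₀ = 1 / (1 + K1/[H⁺] + K1K2/[H⁺]²) = 1 / (1 + 10^+1.47 + 10^-0.03)
   = 1 / (1 + 29.512 + 0.93325) = 1/31.445 = 0.03180
[CO2*] = α₀ × DIC = 0.03180 × 6.92 = 0.2201 mmol/kg
pCO2 = [CO2*]/KH = 2.201×10^-4 / 4.169×10^-2 = 5280 μatm

pCO2 = 5280 μatm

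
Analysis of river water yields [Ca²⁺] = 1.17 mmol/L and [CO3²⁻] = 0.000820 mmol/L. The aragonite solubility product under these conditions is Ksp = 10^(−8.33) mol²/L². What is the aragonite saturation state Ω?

Ω = 0.205

Ksp = 10^(−8.33) = 4.677×10^-9
Ω = [Ca²⁺][CO3²⁻]/Ksp = (1.17×10^-3)(0.000820×10^-3) / 4.677×10^-9 = 0.205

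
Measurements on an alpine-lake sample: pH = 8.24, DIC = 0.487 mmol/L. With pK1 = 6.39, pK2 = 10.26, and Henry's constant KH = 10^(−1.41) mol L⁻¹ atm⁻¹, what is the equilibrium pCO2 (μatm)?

pCO2 = 173 μatm

α₀ = 1 / (1 + K1/[H⁺] + K1K2/[H⁺]²) = 1 / (1 + 10^+1.85 + 10^-0.17)
   = 1 / (1 + 70.795 + 0.67608) = 1/72.471 = 0.01380
[CO2*] = α₀ × DIC = 0.01380 × 0.487 = 0.006720 mmol/L = 6.720 μmol/L
pCO2 = [CO2*]/KH = 6.720×10^-6 / 3.890×10^-2 = 173 μatm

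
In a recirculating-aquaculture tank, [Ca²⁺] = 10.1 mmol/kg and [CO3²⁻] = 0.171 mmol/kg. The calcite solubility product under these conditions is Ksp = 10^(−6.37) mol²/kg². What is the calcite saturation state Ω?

Ω = 4.05

Ksp = 10^(−6.37) = 4.266×10^-7
Ω = [Ca²⁺][CO3²⁻]/Ksp = (10.1×10^-3)(0.171×10^-3) / 4.266×10^-7 = 4.05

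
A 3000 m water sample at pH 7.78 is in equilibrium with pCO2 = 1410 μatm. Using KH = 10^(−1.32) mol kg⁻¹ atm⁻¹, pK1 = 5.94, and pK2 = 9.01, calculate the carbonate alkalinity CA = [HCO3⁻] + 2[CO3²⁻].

[CO2*] = KH · pCO2 = 10^(−1.32) × 1410×10^-6 = 6.749×10^-5 mol/kg
α₀ = 1/(1 + K1/[H⁺] + K1K2/[H⁺]²) = 1/(1 + 10^+1.84 + 10^+0.61) = 0.01347
DIC = [CO2*]/α₀ = 6.749×10^-5 / 0.01347 = 5.011 mmol/kg
CA = (α₁ + 2α₂)·DIC = (0.9317 + 2×0.05486) × 5.011 = 5.22 mmol/kg

CA = 5.22 mmol/kg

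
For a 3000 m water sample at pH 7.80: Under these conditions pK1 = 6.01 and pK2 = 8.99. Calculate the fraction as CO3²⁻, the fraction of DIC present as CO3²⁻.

α₂ = 0.0597

α₂ = 1 / (1 + [H⁺]/K2 + [H⁺]²/(K1K2)) = 1 / (1 + 10^+1.19 + 10^-0.60)
   = 1 / (1 + 15.488 + 0.25119) = 1/16.739 = 0.05974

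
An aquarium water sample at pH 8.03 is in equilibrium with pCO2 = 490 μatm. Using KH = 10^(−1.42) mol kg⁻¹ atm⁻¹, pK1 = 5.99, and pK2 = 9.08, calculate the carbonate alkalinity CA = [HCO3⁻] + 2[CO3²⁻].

CA = 2.41 mmol/kg

[CO2*] = KH · pCO2 = 10^(−1.42) × 490×10^-6 = 1.863×10^-5 mol/kg
α₀ = 1/(1 + K1/[H⁺] + K1K2/[H⁺]²) = 1/(1 + 10^+2.04 + 10^+0.99) = 0.008304
DIC = [CO2*]/α₀ = 1.863×10^-5 / 0.008304 = 2.243 mmol/kg
CA = (α₁ + 2α₂)·DIC = (0.9105 + 2×0.08115) × 2.243 = 2.41 mmol/kg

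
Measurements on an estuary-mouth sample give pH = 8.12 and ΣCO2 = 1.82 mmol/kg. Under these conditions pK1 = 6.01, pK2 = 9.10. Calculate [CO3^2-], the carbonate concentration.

[CO3²⁻] = 0.171 mmol/kg

α₂ = 1 / (1 + [H⁺]/K2 + [H⁺]²/(K1K2)) = 1 / (1 + 10^+0.98 + 10^-1.13)
   = 1 / (1 + 9.5499 + 0.074131) = 1/10.624 = 0.09413
[CO3²⁻] = α₂ × DIC = 0.09413 × 1.82 = 0.171 mmol/kg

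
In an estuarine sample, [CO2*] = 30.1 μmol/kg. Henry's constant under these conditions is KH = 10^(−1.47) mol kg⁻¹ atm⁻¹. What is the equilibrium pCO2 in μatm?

pCO2 = 888 μatm

KH = 10^(−1.47) = 3.388×10^-2 mol kg⁻¹ atm⁻¹
pCO2 = [CO2*]/KH = 30.1×10^-6 / 3.388×10^-2 = 8.88×10^-4 atm = 888 μatm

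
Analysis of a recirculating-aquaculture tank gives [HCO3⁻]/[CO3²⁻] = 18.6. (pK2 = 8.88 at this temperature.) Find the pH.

pH = 7.61

From K2 = [H⁺][CO3²⁻]/[HCO3⁻]:  pH = pK2 − log₁₀([HCO3⁻]/[CO3²⁻])
log₁₀(18.6) = +1.270
pH = 8.88 − (+1.270) = 7.61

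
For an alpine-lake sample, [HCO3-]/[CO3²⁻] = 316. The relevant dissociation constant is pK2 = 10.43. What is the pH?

From K2 = [H⁺][CO3²⁻]/[HCO3-]:  pH = pK2 − log₁₀([HCO3-]/[CO3²⁻])
log₁₀(316) = +2.500
pH = 10.43 − (+2.500) = 7.93

pH = 7.93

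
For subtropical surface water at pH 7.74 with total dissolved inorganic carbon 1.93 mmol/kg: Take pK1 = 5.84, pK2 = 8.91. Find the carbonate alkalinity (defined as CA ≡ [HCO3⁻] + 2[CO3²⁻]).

CA = [HCO3⁻] + 2[CO3²⁻] = (α₁ + 2α₂)·DIC
At pH 7.74: [H⁺]/K1 = 10^-1.90 = 0.012589, K2/[H⁺] = 10^-1.17 = 0.067608
α₁ = 1/(1 + 0.012589 + 0.067608) = 1/1.0802 = 0.9258; α₂ = α₁·K2/[H⁺] = 0.06259
α₁ + 2α₂ = 1.0509
CA = 1.0509 × 1.93 = 2.03 mmol/kg

CA = 2.03 mmol/kg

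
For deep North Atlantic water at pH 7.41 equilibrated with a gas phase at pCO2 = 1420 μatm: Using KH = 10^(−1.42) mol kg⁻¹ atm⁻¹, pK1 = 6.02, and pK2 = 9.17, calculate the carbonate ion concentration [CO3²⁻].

[CO3²⁻] = 0.0230 mmol/kg

[CO2*] = KH · pCO2 = 10^(−1.42) × 1420×10^-6 = 5.399×10^-5 mol/kg
α₀ = 1/(1 + K1/[H⁺] + K1K2/[H⁺]²) = 1/(1 + 10^+1.39 + 10^-0.37) = 0.03850
DIC = [CO2*]/α₀ = 5.399×10^-5 / 0.03850 = 1.402 mmol/kg
[CO3²⁻] = α₂·DIC; α₂ = 0.01642, so [CO3²⁻] = 0.01642 × 1.402 = 0.0230 mmol/kg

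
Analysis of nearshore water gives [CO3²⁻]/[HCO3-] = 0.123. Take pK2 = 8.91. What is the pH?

pH = 8.00

From K2 = [H⁺][CO3²⁻]/[HCO3-]:  pH = pK2 + log₁₀([CO3²⁻]/[HCO3-])
log₁₀(0.123) = -0.910
pH = 8.91 + (-0.910) = 8.00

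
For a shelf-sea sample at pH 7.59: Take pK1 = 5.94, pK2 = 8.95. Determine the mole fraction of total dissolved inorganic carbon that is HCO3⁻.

α₁ = 1 / (1 + [H⁺]/K1 + K2/[H⁺]) = 1 / (1 + 10^-1.65 + 10^-1.36)
   = 1 / (1 + 0.022387 + 0.043652) = 1/1.0660 = 0.9381

α₁ = 0.938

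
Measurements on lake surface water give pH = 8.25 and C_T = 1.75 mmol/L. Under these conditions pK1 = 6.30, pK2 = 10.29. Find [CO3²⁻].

α₂ = 1 / (1 + [H⁺]/K2 + [H⁺]²/(K1K2)) = 1 / (1 + 10^+2.04 + 10^+0.09)
   = 1 / (1 + 109.65 + 1.2303) = 1/111.88 = 0.008938
[CO3²⁻] = α₂ × DIC = 0.008938 × 1.75 = 0.0156 mmol/L = 15.6 μmol/L

[CO3²⁻] = 15.6 μmol/L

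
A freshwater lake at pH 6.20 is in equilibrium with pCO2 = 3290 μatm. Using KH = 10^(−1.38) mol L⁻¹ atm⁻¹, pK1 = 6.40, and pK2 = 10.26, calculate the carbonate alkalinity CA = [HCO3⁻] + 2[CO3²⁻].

CA = 0.0866 mmol/L

[CO2*] = KH · pCO2 = 10^(−1.38) × 3290×10^-6 = 1.372×10^-4 mol/L
α₀ = 1/(1 + K1/[H⁺] + K1K2/[H⁺]²) = 1/(1 + 10^-0.20 + 10^-4.26) = 0.6131
DIC = [CO2*]/α₀ = 1.372×10^-4 / 0.6131 = 0.2237 mmol/L
CA = (α₁ + 2α₂)·DIC = (0.3869 + 2×3.369×10^-5) × 0.2237 = 0.0866 mmol/L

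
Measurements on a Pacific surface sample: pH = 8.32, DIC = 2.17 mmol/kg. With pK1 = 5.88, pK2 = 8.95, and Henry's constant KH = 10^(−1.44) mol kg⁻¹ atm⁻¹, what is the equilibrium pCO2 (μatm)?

pCO2 = 175 μatm

α₀ = 1 / (1 + K1/[H⁺] + K1K2/[H⁺]²) = 1 / (1 + 10^+2.44 + 10^+1.81)
   = 1 / (1 + 275.42 + 64.565) = 1/340.99 = 0.002933
[CO2*] = α₀ × DIC = 0.002933 × 2.17 = 0.006364 mmol/kg = 6.364 μmol/kg
pCO2 = [CO2*]/KH = 6.364×10^-6 / 3.631×10^-2 = 175 μatm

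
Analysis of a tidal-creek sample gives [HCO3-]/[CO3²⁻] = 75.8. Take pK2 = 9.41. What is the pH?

From K2 = [H⁺][CO3²⁻]/[HCO3-]:  pH = pK2 − log₁₀([HCO3-]/[CO3²⁻])
log₁₀(75.8) = +1.880
pH = 9.41 − (+1.880) = 7.53

pH = 7.53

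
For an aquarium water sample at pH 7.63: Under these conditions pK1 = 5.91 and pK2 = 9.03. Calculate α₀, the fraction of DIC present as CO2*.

α₀ = 0.0180

α₀ = 1 / (1 + K1/[H⁺] + K1K2/[H⁺]²) = 1 / (1 + 10^+1.72 + 10^+0.32)
   = 1 / (1 + 52.481 + 2.0893) = 1/55.570 = 0.01800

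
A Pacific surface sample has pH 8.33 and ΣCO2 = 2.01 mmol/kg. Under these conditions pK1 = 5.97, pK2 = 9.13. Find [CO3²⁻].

[CO3²⁻] = 0.274 mmol/kg

α₂ = 1 / (1 + [H⁺]/K2 + [H⁺]²/(K1K2)) = 1 / (1 + 10^+0.80 + 10^-1.56)
   = 1 / (1 + 6.3096 + 0.027542) = 1/7.3371 = 0.1363
[CO3²⁻] = α₂ × DIC = 0.1363 × 2.01 = 0.274 mmol/kg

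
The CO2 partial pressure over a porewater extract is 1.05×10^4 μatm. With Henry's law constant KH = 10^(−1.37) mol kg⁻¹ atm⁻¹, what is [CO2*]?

[CO2*] = 448 μmol/kg

KH = 10^(−1.37) = 4.266×10^-2 mol kg⁻¹ atm⁻¹
[CO2*] = KH · pCO2 = 4.266×10^-2 × 1.05×10^4×10^-6 atm = 4.48×10^-4 mol/kg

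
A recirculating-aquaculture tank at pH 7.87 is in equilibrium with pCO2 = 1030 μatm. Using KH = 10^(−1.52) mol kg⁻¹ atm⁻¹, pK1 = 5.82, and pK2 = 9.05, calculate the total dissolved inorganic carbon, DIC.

[CO2*] = KH · pCO2 = 10^(−1.52) × 1030×10^-6 = 3.111×10^-5 mol/kg
α₀ = 1/(1 + K1/[H⁺] + K1K2/[H⁺]²) = 1/(1 + 10^+2.05 + 10^+0.87) = 0.008291
DIC = [CO2*]/α₀ = 3.111×10^-5 / 0.008291 = 3.75 mmol/kg

DIC = 3.75 mmol/kg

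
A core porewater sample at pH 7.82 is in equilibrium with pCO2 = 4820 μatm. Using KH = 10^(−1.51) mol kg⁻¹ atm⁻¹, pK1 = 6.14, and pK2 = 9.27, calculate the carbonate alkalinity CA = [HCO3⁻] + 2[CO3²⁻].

[CO2*] = KH · pCO2 = 10^(−1.51) × 4820×10^-6 = 1.490×10^-4 mol/kg
α₀ = 1/(1 + K1/[H⁺] + K1K2/[H⁺]²) = 1/(1 + 10^+1.68 + 10^+0.23) = 0.01978
DIC = [CO2*]/α₀ = 1.490×10^-4 / 0.01978 = 7.531 mmol/kg
CA = (α₁ + 2α₂)·DIC = (0.9466 + 2×0.03359) × 7.531 = 7.64 mmol/kg

CA = 7.64 mmol/kg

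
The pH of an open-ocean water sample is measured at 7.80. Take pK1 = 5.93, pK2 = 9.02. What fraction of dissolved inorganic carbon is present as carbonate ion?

α₂ = 1 / (1 + [H⁺]/K2 + [H⁺]²/(K1K2)) = 1 / (1 + 10^+1.22 + 10^-0.65)
   = 1 / (1 + 16.596 + 0.22387) = 1/17.820 = 0.05612

α₂ = 0.0561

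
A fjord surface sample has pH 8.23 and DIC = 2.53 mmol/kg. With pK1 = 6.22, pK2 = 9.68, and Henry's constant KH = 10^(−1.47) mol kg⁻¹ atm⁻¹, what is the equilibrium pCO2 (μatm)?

α₀ = 1 / (1 + K1/[H⁺] + K1K2/[H⁺]²) = 1 / (1 + 10^+2.01 + 10^+0.56)
   = 1 / (1 + 102.33 + 3.6308) = 1/106.96 = 0.009349
[CO2*] = α₀ × DIC = 0.009349 × 2.53 = 0.02365 mmol/kg
pCO2 = [CO2*]/KH = 2.365×10^-5 / 3.388×10^-2 = 698 μatm

pCO2 = 698 μatm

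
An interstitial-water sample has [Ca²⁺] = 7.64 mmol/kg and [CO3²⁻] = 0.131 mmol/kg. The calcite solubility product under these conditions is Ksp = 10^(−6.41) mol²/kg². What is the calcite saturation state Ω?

Ω = 2.57

Ksp = 10^(−6.41) = 3.890×10^-7
Ω = [Ca²⁺][CO3²⁻]/Ksp = (7.64×10^-3)(0.131×10^-3) / 3.890×10^-7 = 2.57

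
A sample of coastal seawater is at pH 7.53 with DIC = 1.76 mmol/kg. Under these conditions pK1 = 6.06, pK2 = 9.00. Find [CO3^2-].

[CO3²⁻] = 0.0559 mmol/kg

α₂ = 1 / (1 + [H⁺]/K2 + [H⁺]²/(K1K2)) = 1 / (1 + 10^+1.47 + 10^-0.00)
   = 1 / (1 + 29.512 + 1.0000) = 1/31.512 = 0.03173
[CO3²⁻] = α₂ × DIC = 0.03173 × 1.76 = 0.0559 mmol/kg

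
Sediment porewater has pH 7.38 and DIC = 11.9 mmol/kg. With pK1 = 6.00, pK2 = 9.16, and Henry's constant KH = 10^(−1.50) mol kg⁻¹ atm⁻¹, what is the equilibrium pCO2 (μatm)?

α₀ = 1 / (1 + K1/[H⁺] + K1K2/[H⁺]²) = 1 / (1 + 10^+1.38 + 10^-0.40)
   = 1 / (1 + 23.988 + 0.39811) = 1/25.386 = 0.03939
[CO2*] = α₀ × DIC = 0.03939 × 11.9 = 0.4688 mmol/kg
pCO2 = [CO2*]/KH = 4.688×10^-4 / 3.162×10^-2 = 1.48×10^4 μatm

pCO2 = 1.48×10^4 μatm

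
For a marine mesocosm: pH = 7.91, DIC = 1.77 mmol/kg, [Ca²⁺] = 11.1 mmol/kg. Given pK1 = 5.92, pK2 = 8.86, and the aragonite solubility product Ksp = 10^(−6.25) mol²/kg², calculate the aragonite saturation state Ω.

Ω = 3.49

α₂ = 1 / (1 + [H⁺]/K2 + [H⁺]²/(K1K2)) = 1 / (1 + 10^+0.95 + 10^-1.04)
   = 1 / (1 + 8.9125 + 0.091201) = 1/10.004 = 0.09996
[CO3²⁻] = α₂ × DIC = 0.09996 × 1.77 = 0.1769 mmol/kg
Ksp = 10^(−6.25) = 5.623×10^-7
Ω = [Ca²⁺][CO3²⁻]/Ksp = (11.1×10^-3)(1.769×10^-4) / 5.623×10^-7 = 3.49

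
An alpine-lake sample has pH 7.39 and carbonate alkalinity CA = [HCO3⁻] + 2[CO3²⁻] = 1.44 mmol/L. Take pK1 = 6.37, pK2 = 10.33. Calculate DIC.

CA = [HCO3⁻] + 2[CO3²⁻] = (α₁ + 2α₂)·DIC
At pH 7.39: [H⁺]/K1 = 10^-1.02 = 0.095499, K2/[H⁺] = 10^-2.94 = 0.0011482
α₁ = 1/(1 + 0.095499 + 0.0011482) = 1/1.0966 = 0.9119; α₂ = α₁·K2/[H⁺] = 0.001047
α₁ + 2α₂ = 0.9140
DIC = CA / (α₁ + 2α₂) = 1.44 / 0.9140 = 1.58 mmol/L

DIC = 1.58 mmol/L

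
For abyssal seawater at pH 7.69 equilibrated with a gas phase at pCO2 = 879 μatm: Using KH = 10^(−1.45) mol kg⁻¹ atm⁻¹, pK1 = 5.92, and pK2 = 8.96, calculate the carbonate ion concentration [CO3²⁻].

[CO3²⁻] = 0.0986 mmol/kg

[CO2*] = KH · pCO2 = 10^(−1.45) × 879×10^-6 = 3.119×10^-5 mol/kg
α₀ = 1/(1 + K1/[H⁺] + K1K2/[H⁺]²) = 1/(1 + 10^+1.77 + 10^+0.50) = 0.01586
DIC = [CO2*]/α₀ = 3.119×10^-5 / 0.01586 = 1.966 mmol/kg
[CO3²⁻] = α₂·DIC; α₂ = 0.05016, so [CO3²⁻] = 0.05016 × 1.966 = 0.0986 mmol/kg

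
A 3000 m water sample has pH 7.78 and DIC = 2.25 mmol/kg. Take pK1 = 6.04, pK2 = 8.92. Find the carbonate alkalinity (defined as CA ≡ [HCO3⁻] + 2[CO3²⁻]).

CA = 2.36 mmol/kg

CA = [HCO3⁻] + 2[CO3²⁻] = (α₁ + 2α₂)·DIC
At pH 7.78: [H⁺]/K1 = 10^-1.74 = 0.018197, K2/[H⁺] = 10^-1.14 = 0.072444
α₁ = 1/(1 + 0.018197 + 0.072444) = 1/1.0906 = 0.9169; α₂ = α₁·K2/[H⁺] = 0.06642
α₁ + 2α₂ = 1.0497
CA = 1.0497 × 2.25 = 2.36 mmol/kg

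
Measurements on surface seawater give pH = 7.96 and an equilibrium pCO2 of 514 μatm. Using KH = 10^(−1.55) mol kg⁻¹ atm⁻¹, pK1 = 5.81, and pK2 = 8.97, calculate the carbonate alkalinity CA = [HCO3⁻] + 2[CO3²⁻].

[CO2*] = KH · pCO2 = 10^(−1.55) × 514×10^-6 = 1.449×10^-5 mol/kg
α₀ = 1/(1 + K1/[H⁺] + K1K2/[H⁺]²) = 1/(1 + 10^+2.15 + 10^+1.14) = 0.006408
DIC = [CO2*]/α₀ = 1.449×10^-5 / 0.006408 = 2.261 mmol/kg
CA = (α₁ + 2α₂)·DIC = (0.9051 + 2×0.08845) × 2.261 = 2.45 mmol/kg

CA = 2.45 mmol/kg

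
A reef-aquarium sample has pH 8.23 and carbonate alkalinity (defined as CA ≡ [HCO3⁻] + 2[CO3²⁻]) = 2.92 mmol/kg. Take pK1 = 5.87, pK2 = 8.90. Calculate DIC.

DIC = 2.49 mmol/kg

CA = [HCO3⁻] + 2[CO3²⁻] = (α₁ + 2α₂)·DIC
At pH 8.23: [H⁺]/K1 = 10^-2.36 = 0.0043652, K2/[H⁺] = 10^-0.67 = 0.21380
α₁ = 1/(1 + 0.0043652 + 0.21380) = 1/1.2182 = 0.8209; α₂ = α₁·K2/[H⁺] = 0.1755
α₁ + 2α₂ = 1.1719
DIC = CA / (α₁ + 2α₂) = 2.92 / 1.1719 = 2.49 mmol/kg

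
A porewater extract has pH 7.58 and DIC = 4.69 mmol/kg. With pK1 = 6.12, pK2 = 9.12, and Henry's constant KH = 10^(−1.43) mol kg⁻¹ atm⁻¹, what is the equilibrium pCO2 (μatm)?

α₀ = 1 / (1 + K1/[H⁺] + K1K2/[H⁺]²) = 1 / (1 + 10^+1.46 + 10^-0.08)
   = 1 / (1 + 28.840 + 0.83176) = 1/30.672 = 0.03260
[CO2*] = α₀ × DIC = 0.03260 × 4.69 = 0.1529 mmol/kg
pCO2 = [CO2*]/KH = 1.529×10^-4 / 3.715×10^-2 = 4120 μatm

pCO2 = 4120 μatm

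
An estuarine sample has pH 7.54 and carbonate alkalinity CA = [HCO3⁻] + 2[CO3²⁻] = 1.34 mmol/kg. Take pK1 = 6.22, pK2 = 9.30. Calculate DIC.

DIC = 1.38 mmol/kg

CA = [HCO3⁻] + 2[CO3²⁻] = (α₁ + 2α₂)·DIC
At pH 7.54: [H⁺]/K1 = 10^-1.32 = 0.047863, K2/[H⁺] = 10^-1.76 = 0.017378
α₁ = 1/(1 + 0.047863 + 0.017378) = 1/1.0652 = 0.9388; α₂ = α₁·K2/[H⁺] = 0.01631
α₁ + 2α₂ = 0.9714
DIC = CA / (α₁ + 2α₂) = 1.34 / 0.9714 = 1.38 mmol/kg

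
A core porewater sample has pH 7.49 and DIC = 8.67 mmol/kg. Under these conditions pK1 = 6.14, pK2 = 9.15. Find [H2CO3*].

[CO2*] = 0.363 mmol/kg

α₀ = 1 / (1 + K1/[H⁺] + K1K2/[H⁺]²) = 1 / (1 + 10^+1.35 + 10^-0.31)
   = 1 / (1 + 22.387 + 0.48978) = 1/23.877 = 0.04188
[CO2*] = α₀ × DIC = 0.04188 × 8.67 = 0.363 mmol/kg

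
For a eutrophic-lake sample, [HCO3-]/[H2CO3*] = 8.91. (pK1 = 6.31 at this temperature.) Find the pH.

pH = 7.26

From K1 = [H⁺][HCO3-]/[H2CO3*]:  pH = pK1 + log₁₀([HCO3-]/[H2CO3*])
log₁₀(8.91) = +0.950
pH = 6.31 + (+0.950) = 7.26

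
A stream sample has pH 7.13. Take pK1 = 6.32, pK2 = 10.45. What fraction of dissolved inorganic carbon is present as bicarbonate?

α₁ = 1 / (1 + [H⁺]/K1 + K2/[H⁺]) = 1 / (1 + 10^-0.81 + 10^-3.32)
   = 1 / (1 + 0.15488 + 0.00047863) = 1/1.1554 = 0.8655

α₁ = 0.866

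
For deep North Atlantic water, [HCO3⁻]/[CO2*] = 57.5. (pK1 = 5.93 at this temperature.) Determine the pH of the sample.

pH = 7.69

From K1 = [H⁺][HCO3⁻]/[CO2*]:  pH = pK1 + log₁₀([HCO3⁻]/[CO2*])
log₁₀(57.5) = +1.760
pH = 5.93 + (+1.760) = 7.69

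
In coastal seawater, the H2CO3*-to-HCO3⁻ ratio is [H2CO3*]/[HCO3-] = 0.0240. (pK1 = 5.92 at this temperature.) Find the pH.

From K1 = [H⁺][HCO3-]/[H2CO3*]:  pH = pK1 − log₁₀([H2CO3*]/[HCO3-])
log₁₀(0.0240) = -1.620
pH = 5.92 − (-1.620) = 7.54

pH = 7.54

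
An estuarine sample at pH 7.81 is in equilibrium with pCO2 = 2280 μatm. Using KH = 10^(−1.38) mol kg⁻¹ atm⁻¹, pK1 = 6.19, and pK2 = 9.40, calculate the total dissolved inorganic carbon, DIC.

DIC = 4.16 mmol/kg

[CO2*] = KH · pCO2 = 10^(−1.38) × 2280×10^-6 = 9.505×10^-5 mol/kg
α₀ = 1/(1 + K1/[H⁺] + K1K2/[H⁺]²) = 1/(1 + 10^+1.62 + 10^+0.03) = 0.02285
DIC = [CO2*]/α₀ = 9.505×10^-5 / 0.02285 = 4.16 mmol/kg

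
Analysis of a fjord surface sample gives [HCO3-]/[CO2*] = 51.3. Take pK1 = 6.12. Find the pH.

pH = 7.83

From K1 = [H⁺][HCO3-]/[CO2*]:  pH = pK1 + log₁₀([HCO3-]/[CO2*])
log₁₀(51.3) = +1.710
pH = 6.12 + (+1.710) = 7.83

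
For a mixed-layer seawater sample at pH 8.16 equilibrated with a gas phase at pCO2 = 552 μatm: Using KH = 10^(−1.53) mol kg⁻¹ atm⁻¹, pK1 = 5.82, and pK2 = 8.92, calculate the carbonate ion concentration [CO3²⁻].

[CO3²⁻] = 0.619 mmol/kg

[CO2*] = KH · pCO2 = 10^(−1.53) × 552×10^-6 = 1.629×10^-5 mol/kg
α₀ = 1/(1 + K1/[H⁺] + K1K2/[H⁺]²) = 1/(1 + 10^+2.34 + 10^+1.58) = 0.003879
DIC = [CO2*]/α₀ = 1.629×10^-5 / 0.003879 = 4.200 mmol/kg
[CO3²⁻] = α₂·DIC; α₂ = 0.1475, so [CO3²⁻] = 0.1475 × 4.200 = 0.619 mmol/kg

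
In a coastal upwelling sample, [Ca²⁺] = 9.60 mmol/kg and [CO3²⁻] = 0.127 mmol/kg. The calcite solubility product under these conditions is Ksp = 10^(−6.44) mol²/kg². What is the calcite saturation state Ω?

Ksp = 10^(−6.44) = 3.631×10^-7
Ω = [Ca²⁺][CO3²⁻]/Ksp = (9.60×10^-3)(0.127×10^-3) / 3.631×10^-7 = 3.36

Ω = 3.36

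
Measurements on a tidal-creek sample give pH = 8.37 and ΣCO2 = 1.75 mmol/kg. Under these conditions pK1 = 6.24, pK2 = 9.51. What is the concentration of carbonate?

[CO3²⁻] = 0.117 mmol/kg

α₂ = 1 / (1 + [H⁺]/K2 + [H⁺]²/(K1K2)) = 1 / (1 + 10^+1.14 + 10^-0.99)
   = 1 / (1 + 13.804 + 0.10233) = 1/14.906 = 0.06709
[CO3²⁻] = α₂ × DIC = 0.06709 × 1.75 = 0.117 mmol/kg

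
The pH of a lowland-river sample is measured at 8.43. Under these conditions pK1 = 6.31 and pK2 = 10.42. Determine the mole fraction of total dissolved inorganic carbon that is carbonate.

α₂ = 1 / (1 + [H⁺]/K2 + [H⁺]²/(K1K2)) = 1 / (1 + 10^+1.99 + 10^-0.13)
   = 1 / (1 + 97.724 + 0.74131) = 1/99.465 = 0.01005

α₂ = 0.0101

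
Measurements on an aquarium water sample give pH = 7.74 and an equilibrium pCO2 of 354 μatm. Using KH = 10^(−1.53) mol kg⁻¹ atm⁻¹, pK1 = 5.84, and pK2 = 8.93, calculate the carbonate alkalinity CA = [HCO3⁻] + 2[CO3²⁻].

CA = 0.937 mmol/kg

[CO2*] = KH · pCO2 = 10^(−1.53) × 354×10^-6 = 1.045×10^-5 mol/kg
α₀ = 1/(1 + K1/[H⁺] + K1K2/[H⁺]²) = 1/(1 + 10^+1.90 + 10^+0.71) = 0.01169
DIC = [CO2*]/α₀ = 1.045×10^-5 / 0.01169 = 0.8939 mmol/kg
CA = (α₁ + 2α₂)·DIC = (0.9284 + 2×0.05994) × 0.8939 = 0.937 mmol/kg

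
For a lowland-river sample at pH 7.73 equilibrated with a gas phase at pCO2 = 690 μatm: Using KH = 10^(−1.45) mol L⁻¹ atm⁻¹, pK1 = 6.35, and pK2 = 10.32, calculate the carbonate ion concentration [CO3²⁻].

[CO2*] = KH · pCO2 = 10^(−1.45) × 690×10^-6 = 2.448×10^-5 mol/L
α₀ = 1/(1 + K1/[H⁺] + K1K2/[H⁺]²) = 1/(1 + 10^+1.38 + 10^-1.21) = 0.03992
DIC = [CO2*]/α₀ = 2.448×10^-5 / 0.03992 = 0.6133 mmol/L
[CO3²⁻] = α₂·DIC; α₂ = 0.002461, so [CO3²⁻] = 0.002461 × 0.6133 = 0.00151 mmol/L = 1.51 μmol/L

[CO3²⁻] = 1.51 μmol/L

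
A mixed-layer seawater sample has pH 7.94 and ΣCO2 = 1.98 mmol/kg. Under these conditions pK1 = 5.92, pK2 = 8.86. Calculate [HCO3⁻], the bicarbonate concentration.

α₁ = 1 / (1 + [H⁺]/K1 + K2/[H⁺]) = 1 / (1 + 10^-2.02 + 10^-0.92)
   = 1 / (1 + 0.0095499 + 0.12023) = 1/1.1298 = 0.8851
[HCO3⁻] = α₁ × DIC = 0.8851 × 1.98 = 1.75 mmol/kg

[HCO3⁻] = 1.75 mmol/kg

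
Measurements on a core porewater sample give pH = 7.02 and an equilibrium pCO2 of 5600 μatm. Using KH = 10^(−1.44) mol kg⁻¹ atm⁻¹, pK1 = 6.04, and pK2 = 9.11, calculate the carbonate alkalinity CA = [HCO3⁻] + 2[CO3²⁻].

CA = 1.97 mmol/kg

[CO2*] = KH · pCO2 = 10^(−1.44) × 5600×10^-6 = 2.033×10^-4 mol/kg
α₀ = 1/(1 + K1/[H⁺] + K1K2/[H⁺]²) = 1/(1 + 10^+0.98 + 10^-1.11) = 0.09410
DIC = [CO2*]/α₀ = 2.033×10^-4 / 0.09410 = 2.161 mmol/kg
CA = (α₁ + 2α₂)·DIC = (0.8986 + 2×0.007304) × 2.161 = 1.97 mmol/kg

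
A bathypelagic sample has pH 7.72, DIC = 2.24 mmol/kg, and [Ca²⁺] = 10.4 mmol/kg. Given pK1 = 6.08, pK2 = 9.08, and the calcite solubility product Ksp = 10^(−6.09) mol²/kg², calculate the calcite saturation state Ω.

Ω = 1.17

α₂ = 1 / (1 + [H⁺]/K2 + [H⁺]²/(K1K2)) = 1 / (1 + 10^+1.36 + 10^-0.28)
   = 1 / (1 + 22.909 + 0.52481) = 1/24.433 = 0.04093
[CO3²⁻] = α₂ × DIC = 0.04093 × 2.24 = 0.09168 mmol/kg
Ksp = 10^(−6.09) = 8.128×10^-7
Ω = [Ca²⁺][CO3²⁻]/Ksp = (10.4×10^-3)(9.168×10^-5) / 8.128×10^-7 = 1.17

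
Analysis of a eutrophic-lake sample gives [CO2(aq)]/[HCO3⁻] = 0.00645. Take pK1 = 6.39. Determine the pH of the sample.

pH = 8.58

From K1 = [H⁺][HCO3⁻]/[CO2(aq)]:  pH = pK1 − log₁₀([CO2(aq)]/[HCO3⁻])
log₁₀(0.00645) = -2.190
pH = 6.39 − (-2.190) = 8.58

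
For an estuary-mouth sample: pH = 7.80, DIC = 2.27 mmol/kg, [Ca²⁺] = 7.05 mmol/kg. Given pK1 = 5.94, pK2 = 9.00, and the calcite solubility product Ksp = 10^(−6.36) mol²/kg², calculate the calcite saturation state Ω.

Ω = 2.15

α₂ = 1 / (1 + [H⁺]/K2 + [H⁺]²/(K1K2)) = 1 / (1 + 10^+1.20 + 10^-0.66)
   = 1 / (1 + 15.849 + 0.21878) = 1/17.068 = 0.05859
[CO3²⁻] = α₂ × DIC = 0.05859 × 2.27 = 0.1330 mmol/kg
Ksp = 10^(−6.36) = 4.365×10^-7
Ω = [Ca²⁺][CO3²⁻]/Ksp = (7.05×10^-3)(1.330×10^-4) / 4.365×10^-7 = 2.15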